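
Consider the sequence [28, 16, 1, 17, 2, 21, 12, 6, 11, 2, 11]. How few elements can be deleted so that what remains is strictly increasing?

7

Fewest deletions = n − (longest strictly increasing subsequence).
i:      1  2  3  4  5  6  7  8  9 10 11
a[i]:  28 16  1 17  2 21 12  6 11  2 11
dp:     1  1  1  2  2  3  3  3  4  2  4
max dp = 4, so deletions = 11 − 4 = 7.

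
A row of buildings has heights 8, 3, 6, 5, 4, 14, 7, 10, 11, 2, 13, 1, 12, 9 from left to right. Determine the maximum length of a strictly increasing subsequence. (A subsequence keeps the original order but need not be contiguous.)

Let dp[i] be the length of the longest such subsequence ending at index i:
i:      1  2  3  4  5  6  7  8  9 10 11 12 13 14
a[i]:   8  3  6  5  4 14  7 10 11  2 13  1 12  9
dp:     1  1  2  2  2  3  3  4  5  1  6  1  6  4
Maximum dp value is 6.

6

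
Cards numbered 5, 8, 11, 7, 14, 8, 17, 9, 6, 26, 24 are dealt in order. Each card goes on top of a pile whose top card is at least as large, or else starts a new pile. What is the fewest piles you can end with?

6

The minimum number of non-increasing subsequences covering a sequence equals the length of its longest strictly increasing subsequence.
LIS length is 6 (e.g. 5, 8, 11, 14, 17, 26), so 6 piles are needed.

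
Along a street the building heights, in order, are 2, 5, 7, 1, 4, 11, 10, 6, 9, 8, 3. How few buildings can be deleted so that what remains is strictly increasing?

Fewest deletions = n − (longest strictly increasing subsequence).
Patience tails:
2 → extends → [2]
5 → extends → [2, 5]
7 → extends → [2, 5, 7]
1 → replaces 2 → [1, 5, 7]
4 → replaces 5 → [1, 4, 7]
11 → extends → [1, 4, 7, 11]
10 → replaces 11 → [1, 4, 7, 10]
6 → replaces 7 → [1, 4, 6, 10]
9 → replaces 10 → [1, 4, 6, 9]
8 → replaces 9 → [1, 4, 6, 8]
3 → replaces 4 → [1, 3, 6, 8]
Longest strictly increasing subsequence has length 4, so deletions = 11 − 4 = 7.

7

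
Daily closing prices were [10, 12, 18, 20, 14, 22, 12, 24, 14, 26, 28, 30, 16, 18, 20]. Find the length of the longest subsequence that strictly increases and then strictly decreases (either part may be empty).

inc[i] = longest strictly increasing subsequence ending at i; dec[i] = longest strictly decreasing subsequence starting at i:
i:      1  2  3  4  5  6  7  8  9 10 11 12 13 14 15
a[i]:  10 12 18 20 14 22 12 24 14 26 28 30 16 18 20
inc:    1  2  3  4  3  5  2  6  3  7  8  9  4  5  6
dec:    1  1  3  3  2  2  1  2  1  2  2  2  1  1  1
Best peak at i=12 (value 30): inc=9, dec=2, length 9+2−1 = 10.

10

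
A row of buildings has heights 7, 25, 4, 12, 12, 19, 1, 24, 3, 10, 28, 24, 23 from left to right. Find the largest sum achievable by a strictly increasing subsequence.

90

Let S[i] be the best sum of a strictly increasing subsequence ending at i:
i:      1  2  3  4  5  6  7  8  9 10 11 12 13
a[i]:   7 25  4 12 12 19  1 24  3 10 28 24 23
S:      7 32  4 19 19 38  1 62  4 17 90 62 61
Maximum is 90 (e.g. 7 + 12 + 19 + 24 + 28).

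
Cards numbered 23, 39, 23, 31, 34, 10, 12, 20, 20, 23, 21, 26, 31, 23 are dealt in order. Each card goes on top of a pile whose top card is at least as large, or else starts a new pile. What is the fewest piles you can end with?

6

Place each on the leftmost legal pile:
23 → new pile 1 (tops now [23])
39 → new pile 2 (tops now [23, 39])
23 → pile 1 (tops now [23, 39])
31 → pile 2 (tops now [23, 31])
34 → new pile 3 (tops now [23, 31, 34])
10 → pile 1 (tops now [10, 31, 34])
12 → pile 2 (tops now [10, 12, 34])
20 → pile 3 (tops now [10, 12, 20])
20 → pile 3 (tops now [10, 12, 20])
23 → new pile 4 (tops now [10, 12, 20, 23])
21 → pile 4 (tops now [10, 12, 20, 21])
26 → new pile 5 (tops now [10, 12, 20, 21, 26])
31 → new pile 6 (tops now [10, 12, 20, 21, 26, 31])
23 → pile 5 (tops now [10, 12, 20, 21, 23, 31])
Six piles.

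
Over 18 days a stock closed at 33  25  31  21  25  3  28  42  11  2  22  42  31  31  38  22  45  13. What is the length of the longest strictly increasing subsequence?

6

Let dp[i] be the length of the longest such subsequence ending at index i:
i:      1  2  3  4  5  6  7  8  9 10 11 12 13 14 15 16 17 18
a[i]:  33 25 31 21 25  3 28 42 11  2 22 42 31 31 38 22 45 13
dp:     1  1  2  1  2  1  3  4  2  1  3  4  4  4  5  3  6  3
Maximum dp value is 6.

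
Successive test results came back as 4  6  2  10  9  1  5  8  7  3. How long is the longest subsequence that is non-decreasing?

3

Let dp[i] be the length of the longest such subsequence ending at index i:
i:      1  2  3  4  5  6  7  8  9 10
a[i]:   4  6  2 10  9  1  5  8  7  3
dp:     1  2  1  3  3  1  2  3  3  2
Maximum dp value is 3.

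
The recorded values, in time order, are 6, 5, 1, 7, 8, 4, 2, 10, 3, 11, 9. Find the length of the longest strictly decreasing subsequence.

Let dp[i] be the longest strictly decreasing subsequence ending at i:
i:      1  2  3  4  5  6  7  8  9 10 11
a[i]:   6  5  1  7  8  4  2 10  3 11  9
dp:     1  2  3  1  1  3  4  1  4  1  2
Maximum is 4.

4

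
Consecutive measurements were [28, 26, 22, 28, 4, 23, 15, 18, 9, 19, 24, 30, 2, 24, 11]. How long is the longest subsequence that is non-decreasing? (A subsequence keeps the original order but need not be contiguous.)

6

Let dp[i] be the length of the longest such subsequence ending at index i:
i:      1  2  3  4  5  6  7  8  9 10 11 12 13 14 15
a[i]:  28 26 22 28  4 23 15 18  9 19 24 30  2 24 11
dp:     1  1  1  2  1  2  2  3  2  4  5  6  1  6  3
Maximum dp value is 6.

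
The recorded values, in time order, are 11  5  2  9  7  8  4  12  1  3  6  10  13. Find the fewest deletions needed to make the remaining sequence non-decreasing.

Fewest deletions = n − (longest non-decreasing subsequence).
Patience tails:
11 → extends → [11]
5 → replaces 11 → [5]
2 → replaces 5 → [2]
9 → extends → [2, 9]
7 → replaces 9 → [2, 7]
8 → extends → [2, 7, 8]
4 → replaces 7 → [2, 4, 8]
12 → extends → [2, 4, 8, 12]
1 → replaces 2 → [1, 4, 8, 12]
3 → replaces 4 → [1, 3, 8, 12]
6 → replaces 8 → [1, 3, 6, 12]
10 → replaces 12 → [1, 3, 6, 10]
13 → extends → [1, 3, 6, 10, 13]
Longest non-decreasing subsequence has length 5, so deletions = 13 − 5 = 8.

8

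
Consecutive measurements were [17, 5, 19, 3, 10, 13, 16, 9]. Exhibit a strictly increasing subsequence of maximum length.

Patience tails give the LIS length; then backtrack through the dp parents:
17 → extends → [17]
5 → replaces 17 → [5]
19 → extends → [5, 19]
3 → replaces 5 → [3, 19]
10 → replaces 19 → [3, 10]
13 → extends → [3, 10, 13]
16 → extends → [3, 10, 13, 16]
9 → replaces 10 → [3, 9, 13, 16]
Length 4; one witness is 5, 10, 13, 16.

5, 10, 13, 16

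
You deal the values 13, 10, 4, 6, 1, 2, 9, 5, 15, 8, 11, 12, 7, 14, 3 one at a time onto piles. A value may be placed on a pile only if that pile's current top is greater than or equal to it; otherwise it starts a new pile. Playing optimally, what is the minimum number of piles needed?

7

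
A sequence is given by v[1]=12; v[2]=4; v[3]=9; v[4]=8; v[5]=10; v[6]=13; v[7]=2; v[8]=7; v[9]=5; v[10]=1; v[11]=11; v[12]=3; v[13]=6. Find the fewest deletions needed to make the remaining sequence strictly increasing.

9

Fewest deletions = n − (longest strictly increasing subsequence).
Patience tails:
12 → extends → [12]
4 → replaces 12 → [4]
9 → extends → [4, 9]
8 → replaces 9 → [4, 8]
10 → extends → [4, 8, 10]
13 → extends → [4, 8, 10, 13]
2 → replaces 4 → [2, 8, 10, 13]
7 → replaces 8 → [2, 7, 10, 13]
5 → replaces 7 → [2, 5, 10, 13]
1 → replaces 2 → [1, 5, 10, 13]
11 → replaces 13 → [1, 5, 10, 11]
3 → replaces 5 → [1, 3, 10, 11]
6 → replaces 10 → [1, 3, 6, 11]
Longest strictly increasing subsequence has length 4, so deletions = 13 − 4 = 9.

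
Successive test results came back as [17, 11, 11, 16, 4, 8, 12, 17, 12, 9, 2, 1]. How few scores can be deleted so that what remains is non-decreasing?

Fewest deletions = n − (longest non-decreasing subsequence).
Patience tails:
17 → extends → [17]
11 → replaces 17 → [11]
11 → extends → [11, 11]
16 → extends → [11, 11, 16]
4 → replaces 11 → [4, 11, 16]
8 → replaces 11 → [4, 8, 16]
12 → replaces 16 → [4, 8, 12]
17 → extends → [4, 8, 12, 17]
12 → replaces 17 → [4, 8, 12, 12]
9 → replaces 12 → [4, 8, 9, 12]
2 → replaces 4 → [2, 8, 9, 12]
1 → replaces 2 → [1, 8, 9, 12]
Longest non-decreasing subsequence has length 4, so deletions = 12 − 4 = 8.

8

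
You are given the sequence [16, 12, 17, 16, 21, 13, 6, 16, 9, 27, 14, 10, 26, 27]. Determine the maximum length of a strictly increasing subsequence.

Track the smallest tail for each achievable length (strict):
16 → extends → [16]
12 → replaces 16 → [12]
17 → extends → [12, 17]
16 → replaces 17 → [12, 16]
21 → extends → [12, 16, 21]
13 → replaces 16 → [12, 13, 21]
6 → replaces 12 → [6, 13, 21]
16 → replaces 21 → [6, 13, 16]
9 → replaces 13 → [6, 9, 16]
27 → extends → [6, 9, 16, 27]
14 → replaces 16 → [6, 9, 14, 27]
10 → replaces 14 → [6, 9, 10, 27]
26 → replaces 27 → [6, 9, 10, 26]
27 → extends → [6, 9, 10, 26, 27]
Five tails, so the longest strictly increasing subsequence has length 5 (e.g. 16, 17, 21, 26, 27).

5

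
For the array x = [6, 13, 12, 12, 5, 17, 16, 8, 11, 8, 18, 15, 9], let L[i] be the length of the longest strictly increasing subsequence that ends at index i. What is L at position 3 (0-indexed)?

dp[i] = 1 + max{dp[j] : j<i, x[j]<x[i]} (or 1 if no such j):
i:      0  1  2  3  4  5  6  7  8  9 10 11 12
x[i]:   6 13 12 12  5 17 16  8 11  8 18 15  9
dp:     1  2  2  2  1  3  3  2  3  2  4  4  3
At index 3 the value is 2.

2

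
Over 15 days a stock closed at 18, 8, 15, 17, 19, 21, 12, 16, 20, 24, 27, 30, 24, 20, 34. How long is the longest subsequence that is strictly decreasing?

3

Let dp[i] be the longest strictly decreasing subsequence ending at i:
i:      1  2  3  4  5  6  7  8  9 10 11 12 13 14 15
a[i]:  18  8 15 17 19 21 12 16 20 24 27 30 24 20 34
dp:     1  2  2  2  1  1  3  3  2  1  1  1  2  3  1
Maximum is 3.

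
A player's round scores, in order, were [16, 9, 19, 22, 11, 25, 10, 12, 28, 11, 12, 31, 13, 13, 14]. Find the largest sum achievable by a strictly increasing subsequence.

Let S[i] be the best sum of a strictly increasing subsequence ending at i:
i:       1   2   3   4   5   6   7   8   9  10  11  12  13  14  15
a[i]:   16   9  19  22  11  25  10  12  28  11  12  31  13  13  14
S:      16   9  35  57  20  82  19  32 110  30  42 141  55  55  69
Maximum is 141 (e.g. 16 + 19 + 22 + 25 + 28 + 31).

141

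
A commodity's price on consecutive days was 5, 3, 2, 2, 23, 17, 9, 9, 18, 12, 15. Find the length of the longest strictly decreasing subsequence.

3

Let dp[i] be the longest strictly decreasing subsequence ending at i:
i:      1  2  3  4  5  6  7  8  9 10 11
a[i]:   5  3  2  2 23 17  9  9 18 12 15
dp:     1  2  3  3  1  2  3  3  2  3  3
Maximum is 3.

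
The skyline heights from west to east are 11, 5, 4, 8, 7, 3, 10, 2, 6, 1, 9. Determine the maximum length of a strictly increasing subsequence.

3

Track the smallest tail for each achievable length (strict):
11 → extends → [11]
5 → replaces 11 → [5]
4 → replaces 5 → [4]
8 → extends → [4, 8]
7 → replaces 8 → [4, 7]
3 → replaces 4 → [3, 7]
10 → extends → [3, 7, 10]
2 → replaces 3 → [2, 7, 10]
6 → replaces 7 → [2, 6, 10]
1 → replaces 2 → [1, 6, 10]
9 → replaces 10 → [1, 6, 9]
Three tails, so the longest strictly increasing subsequence has length 3 (e.g. 5, 8, 10).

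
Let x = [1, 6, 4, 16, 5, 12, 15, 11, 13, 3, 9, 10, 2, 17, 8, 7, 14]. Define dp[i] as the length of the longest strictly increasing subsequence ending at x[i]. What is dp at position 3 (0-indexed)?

3

dp[i] = 1 + max{dp[j] : j<i, x[j]<x[i]} (or 1 if no such j):
i:      0  1  2  3  4  5  6  7  8  9 10 11 12 13 14 15 16
x[i]:   1  6  4 16  5 12 15 11 13  3  9 10  2 17  8  7 14
dp:     1  2  2  3  3  4  5  4  5  2  4  5  2  6  4  4  6
At index 3 the value is 3.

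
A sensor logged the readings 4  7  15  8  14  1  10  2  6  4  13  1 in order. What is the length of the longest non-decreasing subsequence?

Track the smallest tail for each achievable length (allowing ties):
4 → extends → [4]
7 → extends → [4, 7]
15 → extends → [4, 7, 15]
8 → replaces 15 → [4, 7, 8]
14 → extends → [4, 7, 8, 14]
1 → replaces 4 → [1, 7, 8, 14]
10 → replaces 14 → [1, 7, 8, 10]
2 → replaces 7 → [1, 2, 8, 10]
6 → replaces 8 → [1, 2, 6, 10]
4 → replaces 6 → [1, 2, 4, 10]
13 → extends → [1, 2, 4, 10, 13]
1 → replaces 2 → [1, 1, 4, 10, 13]
Five tails, so the longest non-decreasing subsequence has length 5 (e.g. 4, 7, 8, 10, 13).

5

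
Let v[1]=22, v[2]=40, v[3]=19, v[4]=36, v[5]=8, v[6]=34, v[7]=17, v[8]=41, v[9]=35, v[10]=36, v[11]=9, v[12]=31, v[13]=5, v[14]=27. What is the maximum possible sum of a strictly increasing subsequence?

Let S[i] be the best sum of a strictly increasing subsequence ending at i:
i:       1   2   3   4   5   6   7   8   9  10  11  12  13  14
v[i]:   22  40  19  36   8  34  17  41  35  36   9  31   5  27
S:      22  62  19  58   8  56  25 103  91 127  17  56   5  52
Maximum is 127 (e.g. 22 + 34 + 35 + 36).

127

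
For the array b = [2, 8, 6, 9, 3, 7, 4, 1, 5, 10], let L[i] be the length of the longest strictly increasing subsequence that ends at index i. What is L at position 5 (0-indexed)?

3

dp[i] = 1 + max{dp[j] : j<i, b[j]<b[i]} (or 1 if no such j):
i:      0  1  2  3  4  5  6  7  8  9
b[i]:   2  8  6  9  3  7  4  1  5 10
dp:     1  2  2  3  2  3  3  1  4  5
At index 5 the value is 3.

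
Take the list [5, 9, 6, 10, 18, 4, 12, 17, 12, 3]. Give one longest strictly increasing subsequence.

Patience tails give the LIS length; then backtrack through the dp parents:
5 → extends → [5]
9 → extends → [5, 9]
6 → replaces 9 → [5, 6]
10 → extends → [5, 6, 10]
18 → extends → [5, 6, 10, 18]
4 → replaces 5 → [4, 6, 10, 18]
12 → replaces 18 → [4, 6, 10, 12]
17 → extends → [4, 6, 10, 12, 17]
12 → already a tail → [4, 6, 10, 12, 17]
3 → replaces 4 → [3, 6, 10, 12, 17]
Length 5; one witness is 5, 9, 10, 12, 17.

5, 9, 10, 12, 17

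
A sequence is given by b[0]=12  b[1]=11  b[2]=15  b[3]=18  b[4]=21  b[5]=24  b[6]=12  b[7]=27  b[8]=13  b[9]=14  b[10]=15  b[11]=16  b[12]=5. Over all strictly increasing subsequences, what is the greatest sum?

117

Let S[i] be the best sum of a strictly increasing subsequence ending at i:
i:       0   1   2   3   4   5   6   7   8   9  10  11  12
b[i]:   12  11  15  18  21  24  12  27  13  14  15  16   5
S:      12  11  27  45  66  90  23 117  36  50  65  81   5
Maximum is 117 (e.g. 12 + 15 + 18 + 21 + 24 + 27).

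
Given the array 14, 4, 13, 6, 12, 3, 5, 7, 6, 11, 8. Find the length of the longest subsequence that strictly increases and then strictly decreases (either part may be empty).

5

inc[i] = longest strictly increasing subsequence ending at i; dec[i] = longest strictly decreasing subsequence starting at i:
i:      1  2  3  4  5  6  7  8  9 10 11
a[i]:  14  4 13  6 12  3  5  7  6 11  8
inc:    1  1  2  2  3  1  2  3  3  4  4
dec:    5  2  4  2  3  1  1  2  1  2  1
Best peak at i=1 (value 14): inc=1, dec=5, length 1+5−1 = 5.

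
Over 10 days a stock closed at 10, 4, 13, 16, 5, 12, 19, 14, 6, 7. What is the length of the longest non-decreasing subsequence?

Let dp[i] be the length of the longest such subsequence ending at index i:
i:      1  2  3  4  5  6  7  8  9 10
a[i]:  10  4 13 16  5 12 19 14  6  7
dp:     1  1  2  3  2  3  4  4  3  4
Maximum dp value is 4.

4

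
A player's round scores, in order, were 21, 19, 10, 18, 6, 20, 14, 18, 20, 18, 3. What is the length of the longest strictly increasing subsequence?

Let dp[i] be the length of the longest such subsequence ending at index i:
i:      1  2  3  4  5  6  7  8  9 10 11
a[i]:  21 19 10 18  6 20 14 18 20 18  3
dp:     1  1  1  2  1  3  2  3  4  3  1
Maximum dp value is 4.

4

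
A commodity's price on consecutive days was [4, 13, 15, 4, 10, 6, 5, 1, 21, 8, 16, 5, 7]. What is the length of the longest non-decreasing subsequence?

Track the smallest tail for each achievable length (allowing ties):
4 → extends → [4]
13 → extends → [4, 13]
15 → extends → [4, 13, 15]
4 → replaces 13 → [4, 4, 15]
10 → replaces 15 → [4, 4, 10]
6 → replaces 10 → [4, 4, 6]
5 → replaces 6 → [4, 4, 5]
1 → replaces 4 → [1, 4, 5]
21 → extends → [1, 4, 5, 21]
8 → replaces 21 → [1, 4, 5, 8]
16 → extends → [1, 4, 5, 8, 16]
5 → replaces 8 → [1, 4, 5, 5, 16]
7 → replaces 16 → [1, 4, 5, 5, 7]
Five tails, so the longest non-decreasing subsequence has length 5 (e.g. 4, 4, 6, 8, 16).

5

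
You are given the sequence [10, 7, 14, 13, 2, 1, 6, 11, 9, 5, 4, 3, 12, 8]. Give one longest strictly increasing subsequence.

2, 6, 11, 12

Patience tails give the LIS length; then backtrack through the dp parents:
10 → extends → [10]
7 → replaces 10 → [7]
14 → extends → [7, 14]
13 → replaces 14 → [7, 13]
2 → replaces 7 → [2, 13]
1 → replaces 2 → [1, 13]
6 → replaces 13 → [1, 6]
11 → extends → [1, 6, 11]
9 → replaces 11 → [1, 6, 9]
5 → replaces 6 → [1, 5, 9]
4 → replaces 5 → [1, 4, 9]
3 → replaces 4 → [1, 3, 9]
12 → extends → [1, 3, 9, 12]
8 → replaces 9 → [1, 3, 8, 12]
Length 4; one witness is 2, 6, 11, 12.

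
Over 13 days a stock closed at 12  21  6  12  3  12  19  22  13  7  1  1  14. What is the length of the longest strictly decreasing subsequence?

Let dp[i] be the longest strictly decreasing subsequence ending at i:
i:      1  2  3  4  5  6  7  8  9 10 11 12 13
a[i]:  12 21  6 12  3 12 19 22 13  7  1  1 14
dp:     1  1  2  2  3  2  2  1  3  4  5  5  3
Maximum is 5.

5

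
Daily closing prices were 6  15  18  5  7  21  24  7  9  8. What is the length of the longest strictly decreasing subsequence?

Let dp[i] be the longest strictly decreasing subsequence ending at i:
i:      1  2  3  4  5  6  7  8  9 10
a[i]:   6 15 18  5  7 21 24  7  9  8
dp:     1  1  1  2  2  1  1  2  2  3
Maximum is 3.

3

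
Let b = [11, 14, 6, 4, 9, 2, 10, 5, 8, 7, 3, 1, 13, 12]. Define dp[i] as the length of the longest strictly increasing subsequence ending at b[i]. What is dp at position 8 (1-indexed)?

dp[i] = 1 + max{dp[j] : j<i, b[j]<b[i]} (or 1 if no such j):
i:      1  2  3  4  5  6  7  8  9 10 11 12 13 14
b[i]:  11 14  6  4  9  2 10  5  8  7  3  1 13 12
dp:     1  2  1  1  2  1  3  2  3  3  2  1  4  4
At index 8 the value is 2.

2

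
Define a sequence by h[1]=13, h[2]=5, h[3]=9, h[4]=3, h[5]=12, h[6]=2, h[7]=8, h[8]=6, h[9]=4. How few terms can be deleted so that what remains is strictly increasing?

6

Fewest deletions = n − (longest strictly increasing subsequence).
Patience tails:
13 → extends → [13]
5 → replaces 13 → [5]
9 → extends → [5, 9]
3 → replaces 5 → [3, 9]
12 → extends → [3, 9, 12]
2 → replaces 3 → [2, 9, 12]
8 → replaces 9 → [2, 8, 12]
6 → replaces 8 → [2, 6, 12]
4 → replaces 6 → [2, 4, 12]
Longest strictly increasing subsequence has length 3, so deletions = 9 − 3 = 6.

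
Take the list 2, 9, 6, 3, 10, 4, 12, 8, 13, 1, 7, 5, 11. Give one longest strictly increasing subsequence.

Patience tails give the LIS length; then backtrack through the dp parents:
2 → extends → [2]
9 → extends → [2, 9]
6 → replaces 9 → [2, 6]
3 → replaces 6 → [2, 3]
10 → extends → [2, 3, 10]
4 → replaces 10 → [2, 3, 4]
12 → extends → [2, 3, 4, 12]
8 → replaces 12 → [2, 3, 4, 8]
13 → extends → [2, 3, 4, 8, 13]
1 → replaces 2 → [1, 3, 4, 8, 13]
7 → replaces 8 → [1, 3, 4, 7, 13]
5 → replaces 7 → [1, 3, 4, 5, 13]
11 → replaces 13 → [1, 3, 4, 5, 11]
Length 5; one witness is 2, 9, 10, 12, 13.

2, 9, 10, 12, 13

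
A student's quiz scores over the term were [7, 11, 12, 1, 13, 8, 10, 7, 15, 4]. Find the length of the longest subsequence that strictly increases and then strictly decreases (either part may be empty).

7

inc[i] = longest strictly increasing subsequence ending at i; dec[i] = longest strictly decreasing subsequence starting at i:
i:      1  2  3  4  5  6  7  8  9 10
a[i]:   7 11 12  1 13  8 10  7 15  4
inc:    1  2  3  1  4  2  3  2  5  2
dec:    2  4  4  1  4  3  3  2  2  1
Best peak at i=5 (value 13): inc=4, dec=4, length 4+4−1 = 7.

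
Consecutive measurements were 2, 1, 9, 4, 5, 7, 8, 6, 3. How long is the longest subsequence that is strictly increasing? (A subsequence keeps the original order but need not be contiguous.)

5

Track the smallest tail for each achievable length (strict):
2 → extends → [2]
1 → replaces 2 → [1]
9 → extends → [1, 9]
4 → replaces 9 → [1, 4]
5 → extends → [1, 4, 5]
7 → extends → [1, 4, 5, 7]
8 → extends → [1, 4, 5, 7, 8]
6 → replaces 7 → [1, 4, 5, 6, 8]
3 → replaces 4 → [1, 3, 5, 6, 8]
Five tails, so the longest strictly increasing subsequence has length 5 (e.g. 2, 4, 5, 7, 8).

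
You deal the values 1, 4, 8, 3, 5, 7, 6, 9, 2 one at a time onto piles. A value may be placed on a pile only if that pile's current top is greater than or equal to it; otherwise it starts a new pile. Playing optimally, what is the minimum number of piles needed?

5

Place each on the leftmost legal pile:
1 → new pile 1 (tops now [1])
4 → new pile 2 (tops now [1, 4])
8 → new pile 3 (tops now [1, 4, 8])
3 → pile 2 (tops now [1, 3, 8])
5 → pile 3 (tops now [1, 3, 5])
7 → new pile 4 (tops now [1, 3, 5, 7])
6 → pile 4 (tops now [1, 3, 5, 6])
9 → new pile 5 (tops now [1, 3, 5, 6, 9])
2 → pile 2 (tops now [1, 2, 5, 6, 9])
Five piles.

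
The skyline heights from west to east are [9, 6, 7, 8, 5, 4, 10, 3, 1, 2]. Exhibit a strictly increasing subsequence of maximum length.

Patience tails give the LIS length; then backtrack through the dp parents:
9 → extends → [9]
6 → replaces 9 → [6]
7 → extends → [6, 7]
8 → extends → [6, 7, 8]
5 → replaces 6 → [5, 7, 8]
4 → replaces 5 → [4, 7, 8]
10 → extends → [4, 7, 8, 10]
3 → replaces 4 → [3, 7, 8, 10]
1 → replaces 3 → [1, 7, 8, 10]
2 → replaces 7 → [1, 2, 8, 10]
Length 4; one witness is 6, 7, 8, 10.

6, 7, 8, 10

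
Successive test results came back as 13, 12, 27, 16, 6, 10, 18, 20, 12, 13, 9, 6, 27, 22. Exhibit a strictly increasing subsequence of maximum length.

Patience tails give the LIS length; then backtrack through the dp parents:
13 → extends → [13]
12 → replaces 13 → [12]
27 → extends → [12, 27]
16 → replaces 27 → [12, 16]
6 → replaces 12 → [6, 16]
10 → replaces 16 → [6, 10]
18 → extends → [6, 10, 18]
20 → extends → [6, 10, 18, 20]
12 → replaces 18 → [6, 10, 12, 20]
13 → replaces 20 → [6, 10, 12, 13]
9 → replaces 10 → [6, 9, 12, 13]
6 → already a tail → [6, 9, 12, 13]
27 → extends → [6, 9, 12, 13, 27]
22 → replaces 27 → [6, 9, 12, 13, 22]
Length 5; one witness is 13, 16, 18, 20, 27.

13, 16, 18, 20, 27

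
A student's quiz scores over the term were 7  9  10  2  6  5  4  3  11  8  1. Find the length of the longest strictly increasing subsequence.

4

Track the smallest tail for each achievable length (strict):
7 → extends → [7]
9 → extends → [7, 9]
10 → extends → [7, 9, 10]
2 → replaces 7 → [2, 9, 10]
6 → replaces 9 → [2, 6, 10]
5 → replaces 6 → [2, 5, 10]
4 → replaces 5 → [2, 4, 10]
3 → replaces 4 → [2, 3, 10]
11 → extends → [2, 3, 10, 11]
8 → replaces 10 → [2, 3, 8, 11]
1 → replaces 2 → [1, 3, 8, 11]
Four tails, so the longest strictly increasing subsequence has length 4 (e.g. 7, 9, 10, 11).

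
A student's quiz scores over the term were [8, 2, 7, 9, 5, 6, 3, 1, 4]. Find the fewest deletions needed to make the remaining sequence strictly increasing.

Fewest deletions = n − (longest strictly increasing subsequence).
Patience tails:
8 → extends → [8]
2 → replaces 8 → [2]
7 → extends → [2, 7]
9 → extends → [2, 7, 9]
5 → replaces 7 → [2, 5, 9]
6 → replaces 9 → [2, 5, 6]
3 → replaces 5 → [2, 3, 6]
1 → replaces 2 → [1, 3, 6]
4 → replaces 6 → [1, 3, 4]
Longest strictly increasing subsequence has length 3, so deletions = 9 − 3 = 6.

6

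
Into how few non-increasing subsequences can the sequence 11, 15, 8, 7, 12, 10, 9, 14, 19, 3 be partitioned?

4

Place each on the leftmost legal pile:
11 → new pile 1 (tops now [11])
15 → new pile 2 (tops now [11, 15])
8 → pile 1 (tops now [8, 15])
7 → pile 1 (tops now [7, 15])
12 → pile 2 (tops now [7, 12])
10 → pile 2 (tops now [7, 10])
9 → pile 2 (tops now [7, 9])
14 → new pile 3 (tops now [7, 9, 14])
19 → new pile 4 (tops now [7, 9, 14, 19])
3 → pile 1 (tops now [3, 9, 14, 19])
Four piles.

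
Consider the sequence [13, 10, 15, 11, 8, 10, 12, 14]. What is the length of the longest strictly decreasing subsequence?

3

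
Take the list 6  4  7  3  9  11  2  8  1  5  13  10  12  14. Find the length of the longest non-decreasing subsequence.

Let dp[i] be the length of the longest such subsequence ending at index i:
i:      1  2  3  4  5  6  7  8  9 10 11 12 13 14
a[i]:   6  4  7  3  9 11  2  8  1  5 13 10 12 14
dp:     1  1  2  1  3  4  1  3  1  2  5  4  5  6
Maximum dp value is 6.

6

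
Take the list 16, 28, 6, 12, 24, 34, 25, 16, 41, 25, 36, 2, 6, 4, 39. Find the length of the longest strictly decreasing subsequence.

Let dp[i] be the longest strictly decreasing subsequence ending at i:
i:      1  2  3  4  5  6  7  8  9 10 11 12 13 14 15
a[i]:  16 28  6 12 24 34 25 16 41 25 36  2  6  4 39
dp:     1  1  2  2  2  1  2  3  1  2  2  4  4  5  2
Maximum is 5.

5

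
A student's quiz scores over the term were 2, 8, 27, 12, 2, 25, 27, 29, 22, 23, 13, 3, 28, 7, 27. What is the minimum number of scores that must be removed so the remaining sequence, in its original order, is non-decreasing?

Fewest deletions = n − (longest non-decreasing subsequence).
Patience tails:
2 → extends → [2]
8 → extends → [2, 8]
27 → extends → [2, 8, 27]
12 → replaces 27 → [2, 8, 12]
2 → replaces 8 → [2, 2, 12]
25 → extends → [2, 2, 12, 25]
27 → extends → [2, 2, 12, 25, 27]
29 → extends → [2, 2, 12, 25, 27, 29]
22 → replaces 25 → [2, 2, 12, 22, 27, 29]
23 → replaces 27 → [2, 2, 12, 22, 23, 29]
13 → replaces 22 → [2, 2, 12, 13, 23, 29]
3 → replaces 12 → [2, 2, 3, 13, 23, 29]
28 → replaces 29 → [2, 2, 3, 13, 23, 28]
7 → replaces 13 → [2, 2, 3, 7, 23, 28]
27 → replaces 28 → [2, 2, 3, 7, 23, 27]
Longest non-decreasing subsequence has length 6, so deletions = 15 − 6 = 9.

9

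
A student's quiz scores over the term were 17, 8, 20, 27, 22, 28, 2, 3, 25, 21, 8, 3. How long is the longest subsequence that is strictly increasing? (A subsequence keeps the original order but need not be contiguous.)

4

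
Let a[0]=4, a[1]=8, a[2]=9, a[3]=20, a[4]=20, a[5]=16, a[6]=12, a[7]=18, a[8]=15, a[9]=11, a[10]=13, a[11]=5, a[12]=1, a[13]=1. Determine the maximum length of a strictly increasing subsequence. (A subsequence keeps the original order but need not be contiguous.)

Track the smallest tail for each achievable length (strict):
4 → extends → [4]
8 → extends → [4, 8]
9 → extends → [4, 8, 9]
20 → extends → [4, 8, 9, 20]
20 → already a tail → [4, 8, 9, 20]
16 → replaces 20 → [4, 8, 9, 16]
12 → replaces 16 → [4, 8, 9, 12]
18 → extends → [4, 8, 9, 12, 18]
15 → replaces 18 → [4, 8, 9, 12, 15]
11 → replaces 12 → [4, 8, 9, 11, 15]
13 → replaces 15 → [4, 8, 9, 11, 13]
5 → replaces 8 → [4, 5, 9, 11, 13]
1 → replaces 4 → [1, 5, 9, 11, 13]
1 → already a tail → [1, 5, 9, 11, 13]
Five tails, so the longest strictly increasing subsequence has length 5 (e.g. 4, 8, 9, 16, 18).

5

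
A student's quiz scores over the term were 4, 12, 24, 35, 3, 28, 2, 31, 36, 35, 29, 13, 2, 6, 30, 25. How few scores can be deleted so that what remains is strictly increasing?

Fewest deletions = n − (longest strictly increasing subsequence).
i:      1  2  3  4  5  6  7  8  9 10 11 12 13 14 15 16
a[i]:   4 12 24 35  3 28  2 31 36 35 29 13  2  6 30 25
dp:     1  2  3  4  1  4  1  5  6  6  5  3  1  2  6  4
max dp = 6, so deletions = 16 − 6 = 10.

10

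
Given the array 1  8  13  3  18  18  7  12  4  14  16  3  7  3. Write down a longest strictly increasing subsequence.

1, 3, 7, 12, 14, 16

Patience tails give the LIS length; then backtrack through the dp parents:
1 → extends → [1]
8 → extends → [1, 8]
13 → extends → [1, 8, 13]
3 → replaces 8 → [1, 3, 13]
18 → extends → [1, 3, 13, 18]
18 → already a tail → [1, 3, 13, 18]
7 → replaces 13 → [1, 3, 7, 18]
12 → replaces 18 → [1, 3, 7, 12]
4 → replaces 7 → [1, 3, 4, 12]
14 → extends → [1, 3, 4, 12, 14]
16 → extends → [1, 3, 4, 12, 14, 16]
3 → already a tail → [1, 3, 4, 12, 14, 16]
7 → replaces 12 → [1, 3, 4, 7, 14, 16]
3 → already a tail → [1, 3, 4, 7, 14, 16]
Length 6; one witness is 1, 3, 7, 12, 14, 16.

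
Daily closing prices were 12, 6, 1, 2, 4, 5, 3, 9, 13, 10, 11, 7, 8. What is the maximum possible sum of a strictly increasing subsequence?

Let S[i] be the best sum of a strictly increasing subsequence ending at i:
i:      1  2  3  4  5  6  7  8  9 10 11 12 13
a[i]:  12  6  1  2  4  5  3  9 13 10 11  7  8
S:     12  6  1  3  7 12  6 21 34 31 42 19 27
Maximum is 42 (e.g. 1 + 2 + 4 + 5 + 9 + 10 + 11).

42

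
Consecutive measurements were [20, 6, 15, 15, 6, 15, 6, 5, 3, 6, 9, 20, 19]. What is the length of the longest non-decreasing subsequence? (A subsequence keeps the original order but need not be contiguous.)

Track the smallest tail for each achievable length (allowing ties):
20 → extends → [20]
6 → replaces 20 → [6]
15 → extends → [6, 15]
15 → extends → [6, 15, 15]
6 → replaces 15 → [6, 6, 15]
15 → extends → [6, 6, 15, 15]
6 → replaces 15 → [6, 6, 6, 15]
5 → replaces 6 → [5, 6, 6, 15]
3 → replaces 5 → [3, 6, 6, 15]
6 → replaces 15 → [3, 6, 6, 6]
9 → extends → [3, 6, 6, 6, 9]
20 → extends → [3, 6, 6, 6, 9, 20]
19 → replaces 20 → [3, 6, 6, 6, 9, 19]
Six tails, so the longest non-decreasing subsequence has length 6 (e.g. 6, 6, 6, 6, 9, 20).

6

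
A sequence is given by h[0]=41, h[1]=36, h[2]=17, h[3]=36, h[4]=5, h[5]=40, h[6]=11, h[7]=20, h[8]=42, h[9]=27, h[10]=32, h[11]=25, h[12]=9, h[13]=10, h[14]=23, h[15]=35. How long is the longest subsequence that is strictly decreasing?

Let dp[i] be the longest strictly decreasing subsequence ending at i:
i:      0  1  2  3  4  5  6  7  8  9 10 11 12 13 14 15
h[i]:  41 36 17 36  5 40 11 20 42 27 32 25  9 10 23 35
dp:     1  2  3  2  4  2  4  3  1  3  3  4  5  5  5  3
Maximum is 5.

5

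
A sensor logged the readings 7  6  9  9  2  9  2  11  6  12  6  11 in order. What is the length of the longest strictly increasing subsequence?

Track the smallest tail for each achievable length (strict):
7 → extends → [7]
6 → replaces 7 → [6]
9 → extends → [6, 9]
9 → already a tail → [6, 9]
2 → replaces 6 → [2, 9]
9 → already a tail → [2, 9]
2 → already a tail → [2, 9]
11 → extends → [2, 9, 11]
6 → replaces 9 → [2, 6, 11]
12 → extends → [2, 6, 11, 12]
6 → already a tail → [2, 6, 11, 12]
11 → already a tail → [2, 6, 11, 12]
Four tails, so the longest strictly increasing subsequence has length 4 (e.g. 7, 9, 11, 12).

4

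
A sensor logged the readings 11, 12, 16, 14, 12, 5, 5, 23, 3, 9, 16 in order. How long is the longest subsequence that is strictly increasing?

Track the smallest tail for each achievable length (strict):
11 → extends → [11]
12 → extends → [11, 12]
16 → extends → [11, 12, 16]
14 → replaces 16 → [11, 12, 14]
12 → already a tail → [11, 12, 14]
5 → replaces 11 → [5, 12, 14]
5 → already a tail → [5, 12, 14]
23 → extends → [5, 12, 14, 23]
3 → replaces 5 → [3, 12, 14, 23]
9 → replaces 12 → [3, 9, 14, 23]
16 → replaces 23 → [3, 9, 14, 16]
Four tails, so the longest strictly increasing subsequence has length 4 (e.g. 11, 12, 16, 23).

4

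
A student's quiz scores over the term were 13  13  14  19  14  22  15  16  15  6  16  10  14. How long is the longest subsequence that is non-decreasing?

Let dp[i] be the length of the longest such subsequence ending at index i:
i:      1  2  3  4  5  6  7  8  9 10 11 12 13
a[i]:  13 13 14 19 14 22 15 16 15  6 16 10 14
dp:     1  2  3  4  4  5  5  6  6  1  7  2  5
Maximum dp value is 7.

7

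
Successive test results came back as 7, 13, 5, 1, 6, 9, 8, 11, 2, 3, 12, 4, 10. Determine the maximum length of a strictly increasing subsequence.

Track the smallest tail for each achievable length (strict):
7 → extends → [7]
13 → extends → [7, 13]
5 → replaces 7 → [5, 13]
1 → replaces 5 → [1, 13]
6 → replaces 13 → [1, 6]
9 → extends → [1, 6, 9]
8 → replaces 9 → [1, 6, 8]
11 → extends → [1, 6, 8, 11]
2 → replaces 6 → [1, 2, 8, 11]
3 → replaces 8 → [1, 2, 3, 11]
12 → extends → [1, 2, 3, 11, 12]
4 → replaces 11 → [1, 2, 3, 4, 12]
10 → replaces 12 → [1, 2, 3, 4, 10]
Five tails, so the longest strictly increasing subsequence has length 5 (e.g. 5, 6, 9, 11, 12).

5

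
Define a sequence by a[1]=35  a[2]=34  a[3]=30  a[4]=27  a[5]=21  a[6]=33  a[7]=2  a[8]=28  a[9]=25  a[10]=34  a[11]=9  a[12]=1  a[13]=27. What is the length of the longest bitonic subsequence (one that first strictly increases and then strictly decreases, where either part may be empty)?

inc[i] = longest strictly increasing subsequence ending at i; dec[i] = longest strictly decreasing subsequence starting at i:
i:      1  2  3  4  5  6  7  8  9 10 11 12 13
a[i]:  35 34 30 27 21 33  2 28 25 34  9  1 27
inc:    1  1  1  1  1  2  1  2  2  3  2  1  3
dec:    7  6  5  4  3  5  2  4  3  3  2  1  1
Best peak at i=1 (value 35): inc=1, dec=7, length 1+7−1 = 7.

7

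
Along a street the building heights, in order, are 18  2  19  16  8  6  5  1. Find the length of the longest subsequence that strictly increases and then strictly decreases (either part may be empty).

7

inc[i] = longest strictly increasing subsequence ending at i; dec[i] = longest strictly decreasing subsequence starting at i:
i:      1  2  3  4  5  6  7  8
a[i]:  18  2 19 16  8  6  5  1
inc:    1  1  2  2  2  2  2  1
dec:    6  2  6  5  4  3  2  1
Best peak at i=3 (value 19): inc=2, dec=6, length 2+6−1 = 7.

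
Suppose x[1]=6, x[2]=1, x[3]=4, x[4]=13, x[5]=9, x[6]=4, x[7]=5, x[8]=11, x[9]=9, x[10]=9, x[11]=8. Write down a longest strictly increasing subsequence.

1, 4, 9, 11

Patience tails give the LIS length; then backtrack through the dp parents:
6 → extends → [6]
1 → replaces 6 → [1]
4 → extends → [1, 4]
13 → extends → [1, 4, 13]
9 → replaces 13 → [1, 4, 9]
4 → already a tail → [1, 4, 9]
5 → replaces 9 → [1, 4, 5]
11 → extends → [1, 4, 5, 11]
9 → replaces 11 → [1, 4, 5, 9]
9 → already a tail → [1, 4, 5, 9]
8 → replaces 9 → [1, 4, 5, 8]
Length 4; one witness is 1, 4, 9, 11.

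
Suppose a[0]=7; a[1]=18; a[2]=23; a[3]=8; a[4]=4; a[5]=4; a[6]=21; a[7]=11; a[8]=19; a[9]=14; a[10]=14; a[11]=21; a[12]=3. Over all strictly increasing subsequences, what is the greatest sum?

66

Let S[i] be the best sum of a strictly increasing subsequence ending at i:
i:      0  1  2  3  4  5  6  7  8  9 10 11 12
a[i]:   7 18 23  8  4  4 21 11 19 14 14 21  3
S:      7 25 48 15  4  4 46 26 45 40 40 66  3
Maximum is 66 (e.g. 7 + 8 + 11 + 19 + 21).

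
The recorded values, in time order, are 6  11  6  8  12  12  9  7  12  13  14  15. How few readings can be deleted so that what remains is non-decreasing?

Fewest deletions = n − (longest non-decreasing subsequence).
i:      1  2  3  4  5  6  7  8  9 10 11 12
a[i]:   6 11  6  8 12 12  9  7 12 13 14 15
dp:     1  2  2  3  4  5  4  3  6  7  8  9
max dp = 9, so deletions = 12 − 9 = 3.

3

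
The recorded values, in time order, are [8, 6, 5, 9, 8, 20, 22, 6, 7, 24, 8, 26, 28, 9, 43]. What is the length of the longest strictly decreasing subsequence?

3

Negate each value so 'decreasing' becomes 'increasing', then run patience tails on the negated sequence:
-8 → extends → [-8]
-6 → extends → [-8, -6]
-5 → extends → [-8, -6, -5]
-9 → replaces -8 → [-9, -6, -5]
-8 → replaces -6 → [-9, -8, -5]
-20 → replaces -9 → [-20, -8, -5]
-22 → replaces -20 → [-22, -8, -5]
-6 → replaces -5 → [-22, -8, -6]
-7 → replaces -6 → [-22, -8, -7]
-24 → replaces -22 → [-24, -8, -7]
-8 → already a tail → [-24, -8, -7]
-26 → replaces -24 → [-26, -8, -7]
-28 → replaces -26 → [-28, -8, -7]
-9 → replaces -8 → [-28, -9, -7]
-43 → replaces -28 → [-43, -9, -7]
Three tails, so the longest strictly decreasing subsequence of the original has length 3.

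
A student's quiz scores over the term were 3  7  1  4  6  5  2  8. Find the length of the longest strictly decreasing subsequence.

4

Let dp[i] be the longest strictly decreasing subsequence ending at i:
i:     1 2 3 4 5 6 7 8
a[i]:  3 7 1 4 6 5 2 8
dp:    1 1 2 2 2 3 4 1
Maximum is 4.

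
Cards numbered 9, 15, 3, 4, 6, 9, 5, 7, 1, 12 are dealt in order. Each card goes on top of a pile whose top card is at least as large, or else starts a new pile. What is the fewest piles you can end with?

5

Place each on the leftmost legal pile:
9 → new pile 1 (tops now [9])
15 → new pile 2 (tops now [9, 15])
3 → pile 1 (tops now [3, 15])
4 → pile 2 (tops now [3, 4])
6 → new pile 3 (tops now [3, 4, 6])
9 → new pile 4 (tops now [3, 4, 6, 9])
5 → pile 3 (tops now [3, 4, 5, 9])
7 → pile 4 (tops now [3, 4, 5, 7])
1 → pile 1 (tops now [1, 4, 5, 7])
12 → new pile 5 (tops now [1, 4, 5, 7, 12])
Five piles.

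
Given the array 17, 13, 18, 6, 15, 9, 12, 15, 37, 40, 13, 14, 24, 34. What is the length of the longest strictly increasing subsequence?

Let dp[i] be the length of the longest such subsequence ending at index i:
i:      1  2  3  4  5  6  7  8  9 10 11 12 13 14
a[i]:  17 13 18  6 15  9 12 15 37 40 13 14 24 34
dp:     1  1  2  1  2  2  3  4  5  6  4  5  6  7
Maximum dp value is 7.

7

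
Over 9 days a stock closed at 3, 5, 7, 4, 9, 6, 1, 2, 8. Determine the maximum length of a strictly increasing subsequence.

Let dp[i] be the length of the longest such subsequence ending at index i:
i:     1 2 3 4 5 6 7 8 9
a[i]:  3 5 7 4 9 6 1 2 8
dp:    1 2 3 2 4 3 1 2 4
Maximum dp value is 4.

4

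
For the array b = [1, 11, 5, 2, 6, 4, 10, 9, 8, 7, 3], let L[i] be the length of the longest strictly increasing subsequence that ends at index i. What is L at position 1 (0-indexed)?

dp[i] = 1 + max{dp[j] : j<i, b[j]<b[i]} (or 1 if no such j):
i:      0  1  2  3  4  5  6  7  8  9 10
b[i]:   1 11  5  2  6  4 10  9  8  7  3
dp:     1  2  2  2  3  3  4  4  4  4  3
At index 1 the value is 2.

2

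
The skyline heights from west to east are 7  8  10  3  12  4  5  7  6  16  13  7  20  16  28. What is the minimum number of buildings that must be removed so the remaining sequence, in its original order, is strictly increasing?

8

Fewest deletions = n − (longest strictly increasing subsequence).
Patience tails:
7 → extends → [7]
8 → extends → [7, 8]
10 → extends → [7, 8, 10]
3 → replaces 7 → [3, 8, 10]
12 → extends → [3, 8, 10, 12]
4 → replaces 8 → [3, 4, 10, 12]
5 → replaces 10 → [3, 4, 5, 12]
7 → replaces 12 → [3, 4, 5, 7]
6 → replaces 7 → [3, 4, 5, 6]
16 → extends → [3, 4, 5, 6, 16]
13 → replaces 16 → [3, 4, 5, 6, 13]
7 → replaces 13 → [3, 4, 5, 6, 7]
20 → extends → [3, 4, 5, 6, 7, 20]
16 → replaces 20 → [3, 4, 5, 6, 7, 16]
28 → extends → [3, 4, 5, 6, 7, 16, 28]
Longest strictly increasing subsequence has length 7, so deletions = 15 − 7 = 8.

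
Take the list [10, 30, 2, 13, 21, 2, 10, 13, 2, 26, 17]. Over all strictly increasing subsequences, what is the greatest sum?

Let S[i] be the best sum of a strictly increasing subsequence ending at i:
i:      1  2  3  4  5  6  7  8  9 10 11
a[i]:  10 30  2 13 21  2 10 13  2 26 17
S:     10 40  2 23 44  2 12 25  2 70 42
Maximum is 70 (e.g. 10 + 13 + 21 + 26).

70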